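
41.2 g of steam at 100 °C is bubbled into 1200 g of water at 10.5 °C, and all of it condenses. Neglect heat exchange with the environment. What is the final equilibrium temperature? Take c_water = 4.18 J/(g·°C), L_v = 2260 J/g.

Net heat exchanged in the isolated system is zero:
steam→water at 100 °C releases m L_v = 41.2·2260 = 93112; condensed water 100 °C→T: 172.22(T − 100); water warms: 1200·4.18·(T − 10.5) = 5016(T − 10.5)
5188.2 T = 93112 + 17222 + 52668 = 163002
T ≈ 31.42 °C (< 100 °C, so full condensation is consistent).

T_f ≈ 31.4 °C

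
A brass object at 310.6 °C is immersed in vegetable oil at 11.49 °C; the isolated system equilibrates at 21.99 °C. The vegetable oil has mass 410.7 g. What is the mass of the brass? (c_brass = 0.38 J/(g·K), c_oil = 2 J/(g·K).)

m ≈ 78.6 g

Net heat exchanged in the isolated system is zero:
m×0.38×(21.99 − 310.6) + 410.7×2×(21.99 − 11.49) = 0
-109.67 m = -8624.7
m = -8624.7/-109.67 ≈ 78.64 g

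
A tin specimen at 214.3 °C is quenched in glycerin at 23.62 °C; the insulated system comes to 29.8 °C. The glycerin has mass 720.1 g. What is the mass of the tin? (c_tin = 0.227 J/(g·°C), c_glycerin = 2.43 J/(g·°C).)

Net heat exchanged in the isolated system is zero:
m·0.227·(29.8 − 214.3) + 720.1·2.43·(29.8 − 23.62) = 0
-41.88 m = -10814
m = -10814/-41.88 ≈ 258.2 g

m ≈ 258 g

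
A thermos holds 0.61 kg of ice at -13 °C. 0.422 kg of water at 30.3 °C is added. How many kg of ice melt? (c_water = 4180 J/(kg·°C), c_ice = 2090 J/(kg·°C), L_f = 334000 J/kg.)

Cooling the water to 0 °C releases 0.422×4180×30.3 = 53448 J.
Warming the ice to 0 °C takes 0.61×2090×13 = 16574 J, leaving 36874 J for melting.
To melt every bit of ice: 0.61×334000 = 203740 J.
36874 J < 203740 J, so only part of the ice melts and the system sits at 0 °C.
m_melted×334000 = 36874  ⇒  m_melted ≈ 0.1104 kg.

m_melted ≈ 0.11 kg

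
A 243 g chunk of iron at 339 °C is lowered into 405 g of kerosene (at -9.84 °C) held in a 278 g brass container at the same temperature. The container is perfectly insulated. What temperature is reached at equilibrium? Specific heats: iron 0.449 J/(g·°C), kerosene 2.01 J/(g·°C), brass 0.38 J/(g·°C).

T_f ≈ 27.2 °C

Heat gained plus heat lost sum to zero:
243×0.449×(T − 339) + 405×2.01×(T − (-9.84)) + 278×0.38×(T − (-9.84)) = 0
109.11(T − 339) + 814.05(T − (-9.84)) + 105.64(T − (-9.84)) = 0
(109.11 + 814.05 + 105.64) T = 109.11×339 + 814.05×(-9.84) + 105.64×(-9.84)
T = 27938 / 1028.8 = 27.2 °C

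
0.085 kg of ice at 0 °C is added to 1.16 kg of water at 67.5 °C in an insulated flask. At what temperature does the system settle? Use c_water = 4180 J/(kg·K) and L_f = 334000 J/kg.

Conservation of energy gives ΣQ = 0:
melt ice: 0.085·334000 = 28390
  meltwater 0→T: 0.085·4180·T = 355.3 T
  water cools: 1.16·4180·(T − 67.5) = 4848.8(T − 67.5)
5204.1 T = 327294 − 28390 = 298904
T ≈ 57.44 °C — above 0 °C, consistent with complete melting.

T_f ≈ 57.4 °C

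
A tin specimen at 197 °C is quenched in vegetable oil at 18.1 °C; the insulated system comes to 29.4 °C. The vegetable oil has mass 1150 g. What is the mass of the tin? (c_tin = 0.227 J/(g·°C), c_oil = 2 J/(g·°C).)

Conservation of energy gives ΣQ = 0:
m×0.227×(29.4 − 197) + 1150×2×(29.4 − 18.1) = 0
-38.05 m = -25990
m = -25990/-38.05 ≈ 683.1 g

m ≈ 683 g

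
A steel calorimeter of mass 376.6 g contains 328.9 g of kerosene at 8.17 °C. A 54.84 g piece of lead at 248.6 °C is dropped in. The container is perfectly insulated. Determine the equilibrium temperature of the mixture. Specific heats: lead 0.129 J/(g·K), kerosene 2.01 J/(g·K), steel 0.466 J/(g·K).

Net heat exchanged in the isolated system is zero:
54.84*0.129*(T − 248.6) + 328.9*2.01*(T − 8.17) + 376.6*0.466*(T − 8.17) = 0
7.074(T − 248.6) + 661.09(T − 8.17) + 175.5(T − 8.17) = 0
843.66 T = 8593.6
T = 8593.6 / 843.66 = 10.2 °C

T_f ≈ 10.2 °C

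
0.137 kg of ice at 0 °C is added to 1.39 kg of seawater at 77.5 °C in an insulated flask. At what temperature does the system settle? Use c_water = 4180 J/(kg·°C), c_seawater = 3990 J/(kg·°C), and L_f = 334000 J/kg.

T_f ≈ 62.8 °C

Conservation of energy gives ΣQ = 0:
fusion: m_ice L_f = 0.137·334000 = 45758; meltwater 0→T: 0.137·4180·T = 572.66 T; seawater: 5546.1(T − 77.5)
6118.8 T = 429823 − 45758 = 384065
T ≈ 62.77 °C — above 0 °C, consistent with complete melting.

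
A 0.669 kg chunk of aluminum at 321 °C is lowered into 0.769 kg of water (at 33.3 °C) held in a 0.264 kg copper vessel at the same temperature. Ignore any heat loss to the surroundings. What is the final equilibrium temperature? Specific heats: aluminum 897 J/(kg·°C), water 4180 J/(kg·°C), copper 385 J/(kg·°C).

With ΣQ=0 the equilibrium temperature is the m·c-weighted mean:
T_f = (600.09·321 + 3214.4·33.3 + 101.64·33.3) / (600.09 + 3214.4 + 101.64)
    = 303055 / 3916.2 ≈ 77.39 °C

T_f ≈ 77.4 °C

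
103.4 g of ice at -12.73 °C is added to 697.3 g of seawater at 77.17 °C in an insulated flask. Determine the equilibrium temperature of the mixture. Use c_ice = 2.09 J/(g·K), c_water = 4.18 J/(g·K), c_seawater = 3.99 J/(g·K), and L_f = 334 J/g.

T_f ≈ 55.2 °C

Let T be the final temperature. ΣQ_i = 0:
warm ice to 0 °C: 103.4×2.09×(0 − (-12.73)) = 2751; melt ice: 103.4×334 = 34536; warm the meltwater: 432.21 T; seawater cools: 697.3×3.99×(T − 77.17) = 2782.2(T − 77.17)
3214.4 T = 214704 − 37287 = 177418
T ≈ 55.19 °C (positive, so assuming full melt was valid).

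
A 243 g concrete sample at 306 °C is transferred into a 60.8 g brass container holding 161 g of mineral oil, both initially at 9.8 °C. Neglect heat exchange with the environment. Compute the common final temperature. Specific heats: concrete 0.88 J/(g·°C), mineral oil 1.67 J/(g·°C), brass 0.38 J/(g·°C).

T_f ≈ 135.0 °C

T_f = Σ m_i c_i T_i / Σ m_i c_i:
T_f = (213.84*306 + 268.87*9.8 + 23.1*9.8) / (213.84 + 268.87 + 23.1)
    = 68296 / 505.81 ≈ 135.02 °C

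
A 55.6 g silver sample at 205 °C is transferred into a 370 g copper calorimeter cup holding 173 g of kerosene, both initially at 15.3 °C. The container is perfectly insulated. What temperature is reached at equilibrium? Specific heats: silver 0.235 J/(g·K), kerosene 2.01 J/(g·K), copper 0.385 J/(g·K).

T_f = Σ m_i c_i T_i / Σ m_i c_i:
T_f = (13.07*205 + 347.73*15.3 + 142.45*15.3) / (13.07 + 347.73 + 142.45)
    = 10178 / 503.25 ≈ 20.23 °C

T_f ≈ 20.2 °C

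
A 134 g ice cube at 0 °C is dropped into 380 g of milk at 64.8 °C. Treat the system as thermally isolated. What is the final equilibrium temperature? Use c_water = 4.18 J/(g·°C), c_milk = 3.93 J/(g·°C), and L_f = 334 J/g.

T_f ≈ 25.3 °C

Energy conservation, ΣQ = 0:
melt ice: 134·334 = 44756; warm the meltwater: 560.12 T; milk: 1493.4(T − 64.8)
2053.5 T = 96772 − 44756 = 52016
T ≈ 25.33 °C. Since T > 0 °C, the all-ice-melts assumption holds.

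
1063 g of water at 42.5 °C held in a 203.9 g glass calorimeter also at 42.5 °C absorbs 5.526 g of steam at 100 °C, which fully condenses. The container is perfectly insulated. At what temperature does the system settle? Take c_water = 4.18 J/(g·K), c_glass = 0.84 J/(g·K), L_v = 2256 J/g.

T_f ≈ 45.5 °C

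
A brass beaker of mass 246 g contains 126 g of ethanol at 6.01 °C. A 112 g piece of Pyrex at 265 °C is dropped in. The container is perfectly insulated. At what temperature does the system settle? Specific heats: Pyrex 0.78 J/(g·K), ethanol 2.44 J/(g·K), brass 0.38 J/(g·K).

Heat gained plus heat lost sum to zero:
112×0.78×(T − 265) + 126×2.44×(T − 6.01) + 246×0.38×(T − 6.01) = 0
488.28 T = 25560
T = 25560 / 488.28 = 52.3 °C

T_f ≈ 52.3 °C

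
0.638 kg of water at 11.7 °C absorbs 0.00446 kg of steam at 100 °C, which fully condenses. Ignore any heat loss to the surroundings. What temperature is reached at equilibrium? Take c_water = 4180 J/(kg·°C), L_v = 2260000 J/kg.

T_f ≈ 16.1 °C

Taking heat into each body as positive, Σ m c ΔT = 0:
steam→water at 100 °C releases m L_v = 0.00446·2260000 = 10080; condensate cools 100→T: 0.00446·4180·(T − 100) = 18.64(T − 100); water warms: 0.638·4180·(T − 11.7) = 2666.8(T − 11.7)
2685.5 T = 10080 + 1864.3 + 31202 = 43146
T ≈ 16.07 °C, under the boiling point, so the assumption holds.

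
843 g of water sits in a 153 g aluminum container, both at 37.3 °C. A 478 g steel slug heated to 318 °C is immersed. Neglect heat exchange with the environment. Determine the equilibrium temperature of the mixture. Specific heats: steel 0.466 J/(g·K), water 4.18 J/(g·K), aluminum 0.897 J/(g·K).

T_f ≈ 53.4 °C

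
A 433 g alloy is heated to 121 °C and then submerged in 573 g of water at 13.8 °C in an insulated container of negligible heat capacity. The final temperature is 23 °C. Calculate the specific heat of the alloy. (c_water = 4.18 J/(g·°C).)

c ≈ 0.519 J/(g·°C)

m_s c (T_s − T_f) = m_water c_water (T_f − T_0):
433·c·(121 − 23) = 573·4.18·(23 − 13.8)
42434 c = 22035  ⇒  c ≈ 0.5193 J/(g·°C)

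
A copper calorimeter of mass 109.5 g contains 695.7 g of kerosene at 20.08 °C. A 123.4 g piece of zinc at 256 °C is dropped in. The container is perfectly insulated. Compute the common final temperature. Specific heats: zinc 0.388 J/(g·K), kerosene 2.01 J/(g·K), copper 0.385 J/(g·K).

T_f ≈ 27.7 °C

Heat gained plus heat lost sum to zero:
123.4*0.388*(T − 256) + 695.7*2.01*(T − 20.08) + 109.5*0.385*(T − 20.08) = 0
47.88(T − 256) + 1398.4(T − 20.08) + 42.16(T − 20.08) = 0
(47.88 + 1398.4 + 42.16) T = 47.88*256 + 1398.4*20.08 + 42.16*20.08
T ≈ 27.67 °C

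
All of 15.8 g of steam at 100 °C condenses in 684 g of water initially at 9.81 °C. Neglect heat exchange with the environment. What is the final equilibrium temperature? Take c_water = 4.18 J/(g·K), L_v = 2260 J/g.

T_f ≈ 24.1 °C

Conservation of energy gives ΣQ = 0:
steam→water at 100 °C releases m L_v = 15.8·2260 = 35708
  condensed water 100 °C→T: 66.04(T − 100)
  water warms: 684·4.18·(T − 9.81) = 2859.1(T − 9.81)
2925.2 T = 35708 + 6604.4 + 28048 = 70360
T ≈ 24.05 °C (< 100 °C, so full condensation is consistent).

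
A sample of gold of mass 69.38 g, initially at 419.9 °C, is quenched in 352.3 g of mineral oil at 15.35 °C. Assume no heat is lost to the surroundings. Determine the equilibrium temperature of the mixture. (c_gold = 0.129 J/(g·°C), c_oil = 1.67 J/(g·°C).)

T_f ≈ 21.4 °C

Net heat exchanged in the isolated system is zero:
69.38·0.129·(T − 419.9) + 352.3·1.67·(T − 15.35) = 0
597.29 T = 12789
T = 12789 / 597.29 = 21.4 °C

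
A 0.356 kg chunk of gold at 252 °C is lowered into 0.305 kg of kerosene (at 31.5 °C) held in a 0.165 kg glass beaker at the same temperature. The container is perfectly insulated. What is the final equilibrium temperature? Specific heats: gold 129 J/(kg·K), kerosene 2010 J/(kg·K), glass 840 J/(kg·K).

T_f = Σ m_i c_i T_i / Σ m_i c_i:
T_f = (45.92*252 + 613.05*31.5 + 138.6*31.5) / (45.92 + 613.05 + 138.6)
    = 35250 / 797.57 ≈ 44.20 °C

T_f ≈ 44.2 °C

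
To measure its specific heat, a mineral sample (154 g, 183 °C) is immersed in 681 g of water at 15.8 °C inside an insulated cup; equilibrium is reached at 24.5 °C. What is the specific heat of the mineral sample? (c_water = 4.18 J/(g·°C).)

c ≈ 1.01 J/(g·°C)

Heat lost by the mineral sample = heat gained by the water:
154×c×(183 − 24.5) = 681×4.18×(24.5 − 15.8)
24409 c = 24765  ⇒  c ≈ 1.015 J/(g·°C)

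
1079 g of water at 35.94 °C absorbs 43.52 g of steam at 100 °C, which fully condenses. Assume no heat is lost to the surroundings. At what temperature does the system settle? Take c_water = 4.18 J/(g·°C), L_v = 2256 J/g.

Energy balance with sensible and latent terms:
condense steam: −43.52·2256 = −98181; condensate cools 100→T: 43.52·4.18·(T − 100) = 181.91(T − 100); water warms: 1079·4.18·(T − 35.94) = 4510.2(T − 35.94)
4692.1 T = 98181 + 18191 + 162097 = 278470
T ≈ 59.35 °C (< 100 °C, so full condensation is consistent).

T_f ≈ 59.3 °C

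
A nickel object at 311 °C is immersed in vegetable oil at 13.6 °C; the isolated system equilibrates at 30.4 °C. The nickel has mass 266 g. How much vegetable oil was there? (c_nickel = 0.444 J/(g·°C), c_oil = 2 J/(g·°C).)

m ≈ 986 g

|Q_nickel| = |Q_oil|:
266×0.444×(311 − 30.4) = m×2×(30.4 − 13.6)
33.6 m = 33140  ⇒  m ≈ 986.3 g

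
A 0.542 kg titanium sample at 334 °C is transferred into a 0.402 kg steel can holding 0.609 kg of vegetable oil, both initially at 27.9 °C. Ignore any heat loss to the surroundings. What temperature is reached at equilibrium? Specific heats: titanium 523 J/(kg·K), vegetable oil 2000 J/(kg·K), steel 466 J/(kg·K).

T_f ≈ 79.3 °C

T_f is the heat-capacity-weighted average of the initial temperatures:
T_f = (283.47·334 + 1218·27.9 + 187.33·27.9) / (283.47 + 1218 + 187.33)
    = 133886 / 1688.8 ≈ 79.28 °C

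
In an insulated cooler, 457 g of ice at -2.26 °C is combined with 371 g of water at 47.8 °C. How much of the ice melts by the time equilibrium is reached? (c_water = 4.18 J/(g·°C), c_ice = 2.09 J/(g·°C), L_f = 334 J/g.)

m_melted ≈ 215 g

Cooling the water to 0 °C releases 371×4.18×47.8 = 74127 J.
Warming the ice to 0 °C takes 457×2.09×2.26 = 2158.6 J, leaving 71969 J for melting.
Melting all 457 g of ice would need 457×334 = 152638 J.
71969 J < 152638 J, so only part of the ice melts and the system sits at 0 °C.
m_melted×334 = 71969  ⇒  m_melted ≈ 215.5 g.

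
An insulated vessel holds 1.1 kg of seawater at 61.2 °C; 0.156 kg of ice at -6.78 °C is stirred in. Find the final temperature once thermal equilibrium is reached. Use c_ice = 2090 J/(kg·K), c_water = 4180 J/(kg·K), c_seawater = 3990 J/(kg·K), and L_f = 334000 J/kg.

T_f ≈ 42.5 °C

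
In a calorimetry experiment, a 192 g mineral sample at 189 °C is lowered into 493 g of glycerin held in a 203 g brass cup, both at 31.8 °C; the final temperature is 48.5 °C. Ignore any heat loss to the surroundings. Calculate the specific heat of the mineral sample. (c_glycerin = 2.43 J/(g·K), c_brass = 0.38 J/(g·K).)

Let T be the final temperature. ΣQ_i = 0:
192×c×(48.5 − 189) + 493×2.43×(48.5 − 31.8) + 203×0.38×(48.5 − 31.8) = 0
-26976 c = -21295
c = -21295/-26976 ≈ 0.7894 J/(g·K)

c ≈ 0.789 J/(g·K)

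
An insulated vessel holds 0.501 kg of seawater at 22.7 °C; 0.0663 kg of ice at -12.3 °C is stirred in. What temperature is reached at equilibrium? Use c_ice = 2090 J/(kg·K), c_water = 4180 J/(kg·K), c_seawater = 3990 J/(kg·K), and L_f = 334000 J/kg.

T_f ≈ 9.5 °C

Energy balance with sensible and latent terms:
warm ice to 0 °C: 0.0663×2090×(0 − (-12.3)) = 1704.4
  latent heat to melt: 0.0663×334000 = 22144
  meltwater 0→T: 0.0663×4180×T = 277.13 T
  seawater cools: 0.501×3990×(T − 22.7) = 1999(T − 22.7)
2276.1 T = 45377 − 23849 = 21528
T ≈ 9.46 °C — above 0 °C, consistent with complete melting.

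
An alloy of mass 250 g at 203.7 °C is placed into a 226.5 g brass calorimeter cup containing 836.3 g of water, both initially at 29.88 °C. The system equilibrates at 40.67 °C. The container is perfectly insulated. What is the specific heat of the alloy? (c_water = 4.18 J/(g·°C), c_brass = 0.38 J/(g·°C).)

Let T be the final temperature. ΣQ_i = 0:
250×c×(40.67 − 203.7) + 836.3×4.18×(40.67 − 29.88) + 226.5×0.38×(40.67 − 29.88) = 0
-40757 c = -38648
c = -38648/-40757 ≈ 0.9482 J/(g·°C)

c ≈ 0.948 J/(g·°C)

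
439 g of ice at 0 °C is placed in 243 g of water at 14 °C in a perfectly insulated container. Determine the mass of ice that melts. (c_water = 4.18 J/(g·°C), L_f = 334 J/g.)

Heat available from the water dropping to 0 °C: 243×4.18×14 = 14220 J.
Fully melting the ice requires m_ice L_f = 439×334 = 146626 J.
Since 14220 < 146626 J, not all the ice melts; equilibrium is at 0 °C.
Mass melted = 14220/334 ≈ 42.58 g.

m_melted ≈ 42.6 g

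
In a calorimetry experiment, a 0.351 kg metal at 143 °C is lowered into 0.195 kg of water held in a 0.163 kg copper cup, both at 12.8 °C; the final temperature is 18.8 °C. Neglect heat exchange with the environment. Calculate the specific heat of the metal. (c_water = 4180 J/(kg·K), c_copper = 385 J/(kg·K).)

c ≈ 121 J/(kg·K)

Energy conservation, ΣQ = 0:
0.351×c×(18.8 − 143) + 0.195×4180×(18.8 − 12.8) + 0.163×385×(18.8 − 12.8) = 0
-43.59 c = -5267.1
c = -5267.1/-43.59 ≈ 120.8 J/(kg·K)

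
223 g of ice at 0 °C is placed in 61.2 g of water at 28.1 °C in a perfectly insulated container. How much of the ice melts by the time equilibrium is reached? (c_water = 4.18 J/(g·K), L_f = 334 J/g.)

m_melted ≈ 21.5 g

Heat available from the water dropping to 0 °C: 61.2·4.18·28.1 = 7188.4 J.
Fully melting the ice requires m_ice L_f = 223·334 = 74482 J.
7188.4 J < 74482 J, so only part of the ice melts and the system sits at 0 °C.
m_melted·334 = 7188.4  ⇒  m_melted ≈ 21.52 g.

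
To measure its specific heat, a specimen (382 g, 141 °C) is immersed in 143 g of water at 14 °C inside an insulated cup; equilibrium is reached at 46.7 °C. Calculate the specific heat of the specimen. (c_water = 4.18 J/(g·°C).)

Heat gained plus heat lost sum to zero:
382·c·(46.7 − 141) + 143·4.18·(46.7 − 14) = 0
-36023 c = -19546
c = -19546/-36023 ≈ 0.5426 J/(g·°C)

c ≈ 0.543 J/(g·°C)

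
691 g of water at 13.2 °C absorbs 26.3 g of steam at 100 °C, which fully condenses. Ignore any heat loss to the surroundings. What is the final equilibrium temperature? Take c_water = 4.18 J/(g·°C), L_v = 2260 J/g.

T_f ≈ 36.2 °C

Heat gained plus heat lost sum to zero:
condense steam: −26.3·2260 = −59438; condensed water 100 °C→T: 109.93(T − 100); water warms: 691·4.18·(T − 13.2) = 2888.4(T − 13.2)
2998.3 T = 59438 + 10993 + 38127 = 108558
T ≈ 36.21 °C — below 100 °C, confirming all the steam condensed.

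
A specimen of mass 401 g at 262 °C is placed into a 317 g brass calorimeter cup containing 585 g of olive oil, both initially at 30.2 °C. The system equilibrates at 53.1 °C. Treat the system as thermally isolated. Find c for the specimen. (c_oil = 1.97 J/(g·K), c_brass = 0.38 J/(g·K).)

c ≈ 0.348 J/(g·K)

Taking heat into each body as positive, Σ m c ΔT = 0:
401·c·(53.1 − 262) + 585·1.97·(53.1 − 30.2) + 317·0.38·(53.1 − 30.2) = 0
-83769 c = -29150
c = -29150/-83769 ≈ 0.348 J/(g·K)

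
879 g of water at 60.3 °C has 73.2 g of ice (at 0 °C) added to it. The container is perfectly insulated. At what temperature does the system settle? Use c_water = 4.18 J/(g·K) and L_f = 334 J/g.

T_f ≈ 49.5 °C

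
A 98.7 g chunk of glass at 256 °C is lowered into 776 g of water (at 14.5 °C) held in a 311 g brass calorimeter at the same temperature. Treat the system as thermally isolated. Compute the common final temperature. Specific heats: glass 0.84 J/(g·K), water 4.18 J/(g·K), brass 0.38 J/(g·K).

T_f ≈ 20.3 °C

T_f = Σ m_i c_i T_i / Σ m_i c_i:
T_f = (82.91*256 + 3243.7*14.5 + 118.18*14.5) / (82.91 + 3243.7 + 118.18)
    = 69971 / 3444.8 ≈ 20.31 °C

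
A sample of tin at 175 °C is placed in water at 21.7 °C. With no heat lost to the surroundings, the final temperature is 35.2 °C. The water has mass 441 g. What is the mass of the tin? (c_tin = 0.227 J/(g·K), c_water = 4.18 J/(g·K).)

m ≈ 784 g

Heat lost by the tin = heat gained by the water:
m×0.227×(175 − 35.2) = 441×4.18×(35.2 − 21.7)
31.73 m = 24886  ⇒  m ≈ 784.2 g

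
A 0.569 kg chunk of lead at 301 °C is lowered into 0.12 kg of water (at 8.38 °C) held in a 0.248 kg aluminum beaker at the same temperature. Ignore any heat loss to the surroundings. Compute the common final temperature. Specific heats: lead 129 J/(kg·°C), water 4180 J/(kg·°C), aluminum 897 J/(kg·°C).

T_f ≈ 35.3 °C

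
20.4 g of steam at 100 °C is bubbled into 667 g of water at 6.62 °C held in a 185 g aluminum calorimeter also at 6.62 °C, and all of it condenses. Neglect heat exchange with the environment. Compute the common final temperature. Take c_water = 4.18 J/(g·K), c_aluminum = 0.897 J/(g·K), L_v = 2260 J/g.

Sum of m c ΔT and latent-heat terms is zero:
latent heat released on condensation: 20.4·2260 = 46104; condensate cools 100→T: 20.4·4.18·(T − 100) = 85.27(T − 100); water warms: 667·4.18·(T − 6.62) = 2788.1(T − 6.62); cup: 165.94(T − 6.62)
3039.3 T = 46104 + 8527.2 + 19556 = 74187
T ≈ 24.41 °C, under the boiling point, so the assumption holds.

T_f ≈ 24.4 °C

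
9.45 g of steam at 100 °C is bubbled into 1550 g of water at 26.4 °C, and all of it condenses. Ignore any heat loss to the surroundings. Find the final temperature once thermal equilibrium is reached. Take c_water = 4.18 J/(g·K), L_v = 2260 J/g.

Setting the total heat transfer to zero:
steam→water at 100 °C releases m L_v = 9.45·2260 = 21357
  condensed water 100 °C→T: 39.5(T − 100)
  original water: 6479(T − 26.4)
6518.5 T = 21357 + 3950.1 + 171046 = 196353
T ≈ 30.12 °C (< 100 °C, so full condensation is consistent).

T_f ≈ 30.1 °C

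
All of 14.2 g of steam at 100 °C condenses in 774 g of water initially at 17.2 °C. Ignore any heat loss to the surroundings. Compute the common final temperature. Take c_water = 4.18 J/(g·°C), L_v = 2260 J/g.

Energy conservation, ΣQ = 0:
steam→water at 100 °C releases m L_v = 14.2×2260 = 32092
  condensate cools 100→T: 14.2×4.18×(T − 100) = 59.36(T − 100)
  water warms: 774×4.18×(T − 17.2) = 3235.3(T − 17.2)
3294.7 T = 32092 + 5935.6 + 55648 = 93675
T ≈ 28.43 °C (< 100 °C, so full condensation is consistent).

T_f ≈ 28.4 °C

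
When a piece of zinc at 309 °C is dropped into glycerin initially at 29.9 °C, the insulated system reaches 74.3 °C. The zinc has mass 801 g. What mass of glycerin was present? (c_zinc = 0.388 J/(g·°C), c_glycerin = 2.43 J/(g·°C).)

Heat lost by the zinc = heat gained by the glycerin:
801×0.388×(309 − 74.3) = m×2.43×(74.3 − 29.9)
107.89 m = 72942  ⇒  m ≈ 676.1 g

m ≈ 676 g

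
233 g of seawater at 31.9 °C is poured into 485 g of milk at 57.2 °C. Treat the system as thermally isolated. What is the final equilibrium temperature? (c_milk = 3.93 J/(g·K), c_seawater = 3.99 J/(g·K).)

T_f ≈ 48.9 °C

T_f is the heat-capacity-weighted average of the initial temperatures:
T_f = (1906.1·57.2 + 929.67·31.9) / (1906.1 + 929.67)
    = 138683 / 2835.7 ≈ 48.91 °C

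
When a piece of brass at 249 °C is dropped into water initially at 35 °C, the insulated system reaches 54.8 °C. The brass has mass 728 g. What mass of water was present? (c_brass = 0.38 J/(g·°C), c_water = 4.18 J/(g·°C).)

Taking heat into each body as positive, Σ m c ΔT = 0:
728·0.38·(54.8 − 249) + m·4.18·(54.8 − 35) = 0
82.76 m = 53723
m = 53723/82.76 ≈ 649.1 g

m ≈ 649 g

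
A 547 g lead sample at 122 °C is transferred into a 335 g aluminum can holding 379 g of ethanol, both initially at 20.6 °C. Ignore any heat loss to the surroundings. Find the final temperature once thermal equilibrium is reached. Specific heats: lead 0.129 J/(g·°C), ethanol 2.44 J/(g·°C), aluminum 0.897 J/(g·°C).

T_f ≈ 26.1 °C

Energy conservation, ΣQ = 0:
547·0.129·(T − 122) + 379·2.44·(T − 20.6) + 335·0.897·(T − 20.6) = 0
(70.56 + 924.76 + 300.5) T = 70.56·122 + 924.76·20.6 + 300.5·20.6
T = 33849 / 1295.8 = 26.1 °C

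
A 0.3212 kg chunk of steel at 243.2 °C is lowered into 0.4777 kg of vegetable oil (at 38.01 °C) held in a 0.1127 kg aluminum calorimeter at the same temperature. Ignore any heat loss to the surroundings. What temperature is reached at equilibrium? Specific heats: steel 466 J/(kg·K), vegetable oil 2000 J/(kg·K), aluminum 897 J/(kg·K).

T_f ≈ 63.5 °C

Let T be the final temperature. ΣQ_i = 0:
0.3212×466×(T − 243.2) + 0.4777×2000×(T − 38.01) + 0.1127×897×(T − 38.01) = 0
149.68(T − 243.2) + 955.4(T − 38.01) + 101.09(T − 38.01) = 0
(149.68 + 955.4 + 101.09) T = 149.68×243.2 + 955.4×38.01 + 101.09×38.01
T = 76559/1206.2 ≈ 63.47 °C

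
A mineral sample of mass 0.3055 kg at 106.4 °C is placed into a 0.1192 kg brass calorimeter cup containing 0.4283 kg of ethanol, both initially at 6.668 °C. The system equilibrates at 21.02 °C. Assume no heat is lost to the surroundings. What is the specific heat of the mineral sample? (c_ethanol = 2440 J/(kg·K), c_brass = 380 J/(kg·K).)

c ≈ 600 J/(kg·K)

Let T be the final temperature. ΣQ_i = 0:
0.3055·c·(21.02 − 106.4) + 0.4283·2440·(21.02 − 6.668) + 0.1192·380·(21.02 − 6.668) = 0
-26.08 c = -15649
c = -15649/-26.08 ≈ 599.9 J/(kg·K)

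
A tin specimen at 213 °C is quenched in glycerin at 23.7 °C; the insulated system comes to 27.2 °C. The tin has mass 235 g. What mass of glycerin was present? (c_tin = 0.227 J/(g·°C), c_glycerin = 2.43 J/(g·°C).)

Let T be the final temperature. ΣQ_i = 0:
235×0.227×(27.2 − 213) + m×2.43×(27.2 − 23.7) = 0
8.505 m = 9911.5
m = 9911.5/8.505 ≈ 1165 g

m ≈ 1170 g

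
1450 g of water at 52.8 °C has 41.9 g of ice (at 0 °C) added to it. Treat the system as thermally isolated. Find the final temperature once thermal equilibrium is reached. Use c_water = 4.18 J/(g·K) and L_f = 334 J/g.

Energy balance with sensible and latent terms:
fusion: m_ice L_f = 41.9×334 = 13995
  warm the meltwater: 175.14 T
  water cools: 1450×4.18×(T − 52.8) = 6061(T − 52.8)
6236.1 T = 320021 − 13995 = 306026
T ≈ 49.07 °C (positive, so assuming full melt was valid).

T_f ≈ 49.1 °C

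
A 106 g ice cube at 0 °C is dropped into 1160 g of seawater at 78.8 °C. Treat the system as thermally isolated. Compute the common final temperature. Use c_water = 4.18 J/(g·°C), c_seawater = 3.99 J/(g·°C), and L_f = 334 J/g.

Net heat exchanged in the isolated system is zero:
melt ice: 106·334 = 35404
  warm the meltwater: 443.08 T
  seawater cools: 1160·3.99·(T − 78.8) = 4628.4(T − 78.8)
5071.5 T = 364718 − 35404 = 329314
T ≈ 64.93 °C. Since T > 0 °C, the all-ice-melts assumption holds.

T_f ≈ 64.9 °C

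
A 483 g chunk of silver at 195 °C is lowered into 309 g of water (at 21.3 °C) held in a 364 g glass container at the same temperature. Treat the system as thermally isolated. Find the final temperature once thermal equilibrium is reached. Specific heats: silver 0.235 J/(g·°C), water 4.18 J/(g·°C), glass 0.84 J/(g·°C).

Heat gained plus heat lost sum to zero:
483*0.235*(T − 195) + 309*4.18*(T − 21.3) + 364*0.84*(T − 21.3) = 0
(113.5 + 1291.6 + 305.76) T = 113.5*195 + 1291.6*21.3 + 305.76*21.3
T ≈ 32.82 °C

T_f ≈ 32.8 °C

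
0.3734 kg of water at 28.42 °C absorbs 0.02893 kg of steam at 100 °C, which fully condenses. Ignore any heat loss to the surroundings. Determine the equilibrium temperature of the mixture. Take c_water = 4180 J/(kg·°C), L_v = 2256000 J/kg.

T_f ≈ 72.4 °C

Energy balance with sensible and latent terms:
steam→water at 100 °C releases m L_v = 0.02893×2256000 = 65266
  condensed water 100 °C→T: 120.93(T − 100)
  original water: 1560.8(T − 28.42)
1681.7 T = 65266 + 12093 + 44358 = 121717
T ≈ 72.38 °C, under the boiling point, so the assumption holds.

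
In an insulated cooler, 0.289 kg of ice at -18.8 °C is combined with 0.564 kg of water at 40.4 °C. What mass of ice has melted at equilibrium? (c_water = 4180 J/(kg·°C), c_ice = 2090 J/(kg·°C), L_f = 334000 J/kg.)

Water can give up m c ΔT = 0.564×4180×40.4 = 95244 J before reaching 0 °C.
Warming the ice to 0 °C takes 0.289×2090×18.8 = 11355 J, leaving 83888 J for melting.
To melt every bit of ice: 0.289×334000 = 96526 J.
83888 J < 96526 J, so only part of the ice melts and the system sits at 0 °C.
m_melted×334000 = 83888  ⇒  m_melted ≈ 0.2512 kg.

m_melted ≈ 0.251 kg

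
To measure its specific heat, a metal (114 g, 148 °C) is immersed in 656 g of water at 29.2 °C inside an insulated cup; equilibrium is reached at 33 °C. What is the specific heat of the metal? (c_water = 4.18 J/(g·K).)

c ≈ 0.795 J/(g·K)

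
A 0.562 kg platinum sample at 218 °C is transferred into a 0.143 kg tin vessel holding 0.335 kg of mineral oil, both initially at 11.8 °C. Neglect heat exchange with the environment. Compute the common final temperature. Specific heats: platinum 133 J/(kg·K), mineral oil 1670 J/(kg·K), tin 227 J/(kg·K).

T_f ≈ 34.9 °C

T_f = Σ m_i c_i T_i / Σ m_i c_i:
T_f = (74.75·218 + 559.45·11.8 + 32.46·11.8) / (74.75 + 559.45 + 32.46)
    = 23279 / 666.66 ≈ 34.92 °C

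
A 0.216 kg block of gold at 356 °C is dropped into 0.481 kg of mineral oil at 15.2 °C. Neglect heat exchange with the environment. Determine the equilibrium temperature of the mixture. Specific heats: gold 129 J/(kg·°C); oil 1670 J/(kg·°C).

T_f = Σ m_i c_i T_i / Σ m_i c_i:
T_f = (27.86×356 + 803.27×15.2) / (27.86 + 803.27)
    = 22129 / 831.13 ≈ 26.63 °C

T_f ≈ 26.6 °C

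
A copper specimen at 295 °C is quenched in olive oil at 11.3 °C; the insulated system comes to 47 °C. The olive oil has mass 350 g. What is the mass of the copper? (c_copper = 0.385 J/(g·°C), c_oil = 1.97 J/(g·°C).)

m ≈ 258 g

Heat lost by the copper = heat gained by the oil:
m·0.385·(295 − 47) = 350·1.97·(47 − 11.3)
95.48 m = 24615  ⇒  m ≈ 257.8 g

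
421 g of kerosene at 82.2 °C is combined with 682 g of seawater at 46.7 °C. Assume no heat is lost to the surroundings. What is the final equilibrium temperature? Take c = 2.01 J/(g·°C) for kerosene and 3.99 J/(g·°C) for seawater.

T_f ≈ 55.1 °C

Let T be the final temperature. ΣQ_i = 0:
421*2.01*(T − 82.2) + 682*3.99*(T − 46.7) = 0
846.21(T − 82.2) + 2721.2(T − 46.7) = 0
3567.4 T = 196638
T ≈ 55.12 °C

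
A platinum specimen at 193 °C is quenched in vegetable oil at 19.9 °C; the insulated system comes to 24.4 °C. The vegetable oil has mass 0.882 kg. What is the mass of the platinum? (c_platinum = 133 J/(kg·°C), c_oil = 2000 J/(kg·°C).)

m ≈ 0.354 kg

Taking heat into each body as positive, Σ m c ΔT = 0:
m×133×(24.4 − 193) + 0.882×2000×(24.4 − 19.9) = 0
-22424 m = -7938
m = -7938/-22424 ≈ 0.354 kg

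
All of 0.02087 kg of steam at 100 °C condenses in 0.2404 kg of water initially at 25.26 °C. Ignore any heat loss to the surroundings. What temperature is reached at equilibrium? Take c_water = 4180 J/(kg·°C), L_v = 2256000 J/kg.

T_f ≈ 74.3 °C

Energy balance with sensible and latent terms:
condense steam: −0.02087·2256000 = −47083; condensed water 100 °C→T: 87.24(T − 100); original water: 1004.9(T − 25.26)
1092.1 T = 47083 + 8723.7 + 25383 = 81189
T ≈ 74.34 °C, under the boiling point, so the assumption holds.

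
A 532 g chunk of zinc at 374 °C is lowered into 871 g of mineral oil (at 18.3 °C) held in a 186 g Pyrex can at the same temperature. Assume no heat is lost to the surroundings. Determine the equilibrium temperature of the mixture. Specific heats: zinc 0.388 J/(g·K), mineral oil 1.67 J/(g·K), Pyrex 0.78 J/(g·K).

T_f ≈ 59.0 °C

T_f is the heat-capacity-weighted average of the initial temperatures:
T_f = (206.42*374 + 1454.6*18.3 + 145.08*18.3) / (206.42 + 1454.6 + 145.08)
    = 106473 / 1806.1 ≈ 58.95 °C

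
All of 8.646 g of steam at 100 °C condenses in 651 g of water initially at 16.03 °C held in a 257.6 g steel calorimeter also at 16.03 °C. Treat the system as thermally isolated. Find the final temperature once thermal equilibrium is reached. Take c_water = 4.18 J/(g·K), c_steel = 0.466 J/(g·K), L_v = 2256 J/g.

T_f ≈ 23.9 °C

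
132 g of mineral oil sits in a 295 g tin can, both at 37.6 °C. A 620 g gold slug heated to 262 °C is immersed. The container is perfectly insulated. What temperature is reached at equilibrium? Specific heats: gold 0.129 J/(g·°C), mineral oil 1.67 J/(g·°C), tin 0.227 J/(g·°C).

T_f ≈ 86.5 °C

Taking heat into each body as positive, Σ m c ΔT = 0:
620×0.129×(T − 262) + 132×1.67×(T − 37.6) + 295×0.227×(T − 37.6) = 0
79.98(T − 262) + 220.44(T − 37.6) + 66.97(T − 37.6) = 0
(79.98 + 220.44 + 66.97) T = 79.98×262 + 220.44×37.6 + 66.97×37.6
T = 31761 / 367.38 = 86.5 °C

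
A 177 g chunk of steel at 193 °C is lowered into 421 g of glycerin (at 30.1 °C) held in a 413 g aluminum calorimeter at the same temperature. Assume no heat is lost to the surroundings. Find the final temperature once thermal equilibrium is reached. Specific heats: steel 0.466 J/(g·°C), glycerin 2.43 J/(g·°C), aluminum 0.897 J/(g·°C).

T_f ≈ 39.2 °C

With ΣQ=0 the equilibrium temperature is the m·c-weighted mean:
T_f = (82.48×193 + 1023×30.1 + 370.46×30.1) / (82.48 + 1023 + 370.46)
    = 57863 / 1476 ≈ 39.20 °C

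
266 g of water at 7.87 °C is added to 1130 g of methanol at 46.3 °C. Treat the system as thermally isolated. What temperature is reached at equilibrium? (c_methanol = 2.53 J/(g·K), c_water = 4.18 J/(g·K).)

Net heat exchanged in the isolated system is zero:
1130×2.53×(T − 46.3) + 266×4.18×(T − 7.87) = 0
2858.9(T − 46.3) + 1111.9(T − 7.87) = 0
(2858.9 + 1111.9) T = 2858.9×46.3 + 1111.9×7.87
T = 141118 / 3970.8 = 35.5 °C

T_f ≈ 35.5 °C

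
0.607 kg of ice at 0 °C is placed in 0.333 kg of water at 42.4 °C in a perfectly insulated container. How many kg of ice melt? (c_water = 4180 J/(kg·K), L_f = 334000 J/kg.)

Cooling the water to 0 °C releases 0.333·4180·42.4 = 59018 J.
Melting all 0.607 kg of ice would need 0.607·334000 = 202738 J.
59018 J < 202738 J, so only part of the ice melts and the system sits at 0 °C.
m_melted·334000 = 59018  ⇒  m_melted ≈ 0.1767 kg.

m_melted ≈ 0.177 kg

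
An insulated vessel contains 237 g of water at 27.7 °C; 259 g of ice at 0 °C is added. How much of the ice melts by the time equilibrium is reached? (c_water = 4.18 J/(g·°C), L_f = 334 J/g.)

m_melted ≈ 82.2 g

Cooling the water to 0 °C releases 237×4.18×27.7 = 27441 J.
Melting all 259 g of ice would need 259×334 = 86506 J.
That's not enough to melt it all — equilibrium is at 0 °C with ice remaining.
Mass melted = 27441/334 ≈ 82.16 g.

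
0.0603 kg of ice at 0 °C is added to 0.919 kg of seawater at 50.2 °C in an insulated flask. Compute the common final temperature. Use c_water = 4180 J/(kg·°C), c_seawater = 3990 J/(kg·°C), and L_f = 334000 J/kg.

T_f ≈ 41.8 °C

Taking heat into each body as positive, Σ m c ΔT = 0:
melt ice: 0.0603·334000 = 20140
  meltwater 0→T: 0.0603·4180·T = 252.05 T
  seawater: 3666.8(T − 50.2)
3918.9 T = 184074 − 20140 = 163934
T ≈ 41.83 °C. Since T > 0 °C, the all-ice-melts assumption holds.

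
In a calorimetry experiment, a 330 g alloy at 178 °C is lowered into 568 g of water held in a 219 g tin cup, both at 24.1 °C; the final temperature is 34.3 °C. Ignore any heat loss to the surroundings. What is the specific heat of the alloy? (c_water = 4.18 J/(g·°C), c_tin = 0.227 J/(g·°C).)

c ≈ 0.521 J/(g·°C)

Taking heat into each body as positive, Σ m c ΔT = 0:
330·c·(34.3 − 178) + 568·4.18·(34.3 − 24.1) + 219·0.227·(34.3 − 24.1) = 0
-47421 c = -24724
c = -24724/-47421 ≈ 0.5214 J/(g·°C)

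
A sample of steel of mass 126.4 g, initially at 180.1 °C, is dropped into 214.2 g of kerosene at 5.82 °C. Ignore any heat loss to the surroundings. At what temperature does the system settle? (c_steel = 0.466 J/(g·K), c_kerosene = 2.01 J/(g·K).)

|Q_steel| = |Q_kerosene|:
126.4×0.466×(180.1 − T) = 214.2×2.01×(T − 5.82)
58.9(180.1 − T) = 430.54(T − 5.82)
489.44 T = 13114  ⇒  T ≈ 26.79 °C

T_f ≈ 26.8 °C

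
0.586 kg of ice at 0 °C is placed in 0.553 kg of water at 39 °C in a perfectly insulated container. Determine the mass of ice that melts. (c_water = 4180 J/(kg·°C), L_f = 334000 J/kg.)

Heat available from the water dropping to 0 °C: 0.553×4180×39 = 90150 J.
To melt every bit of ice: 0.586×334000 = 195724 J.
90150 J < 195724 J, so only part of the ice melts and the system sits at 0 °C.
Mass melted = 90150/334000 ≈ 0.2699 kg.

m_melted ≈ 0.27 kg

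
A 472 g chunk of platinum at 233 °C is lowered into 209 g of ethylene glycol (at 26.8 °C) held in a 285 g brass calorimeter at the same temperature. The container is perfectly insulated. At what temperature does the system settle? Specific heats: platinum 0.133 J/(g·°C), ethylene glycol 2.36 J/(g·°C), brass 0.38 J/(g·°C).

Taking heat into each body as positive, Σ m c ΔT = 0:
472*0.133*(T − 233) + 209*2.36*(T − 26.8) + 285*0.38*(T − 26.8) = 0
62.78(T − 233) + 493.24(T − 26.8) + 108.3(T − 26.8) = 0
(62.78 + 493.24 + 108.3) T = 62.78*233 + 493.24*26.8 + 108.3*26.8
T = 30748 / 664.32 = 46.3 °C

T_f ≈ 46.3 °C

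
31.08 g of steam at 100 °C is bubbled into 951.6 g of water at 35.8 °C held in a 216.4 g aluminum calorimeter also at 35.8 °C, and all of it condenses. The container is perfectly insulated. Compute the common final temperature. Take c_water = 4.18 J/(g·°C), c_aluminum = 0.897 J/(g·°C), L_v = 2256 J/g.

Conservation of energy gives ΣQ = 0:
latent heat released on condensation: 31.08·2256 = 70116; condensed water 100 °C→T: 129.91(T − 100); water warms: 951.6·4.18·(T − 35.8) = 3977.7(T − 35.8); cup: 194.11(T − 35.8)
4301.7 T = 70116 + 12991 + 149350 = 232458
T ≈ 54.04 °C (< 100 °C, so full condensation is consistent).

T_f ≈ 54.0 °C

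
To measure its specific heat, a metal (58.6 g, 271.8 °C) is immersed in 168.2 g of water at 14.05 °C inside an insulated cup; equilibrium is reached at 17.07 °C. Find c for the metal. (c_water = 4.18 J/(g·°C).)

c ≈ 0.142 J/(g·°C)

m_s c (T_s − T_f) = m_water c_water (T_f − T_0):
58.6×c×(271.8 − 17.07) = 168.2×4.18×(17.07 − 14.05)
14927 c = 2123.3  ⇒  c ≈ 0.1422 J/(g·°C)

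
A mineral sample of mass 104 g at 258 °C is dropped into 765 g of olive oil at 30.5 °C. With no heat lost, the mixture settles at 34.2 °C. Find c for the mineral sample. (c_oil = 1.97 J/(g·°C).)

c ≈ 0.24 J/(g·°C)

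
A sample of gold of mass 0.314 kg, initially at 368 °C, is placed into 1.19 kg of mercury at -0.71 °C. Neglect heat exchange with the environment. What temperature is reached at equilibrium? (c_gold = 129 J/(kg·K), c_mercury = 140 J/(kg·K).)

T_f is the heat-capacity-weighted average of the initial temperatures:
T_f = (40.51×368 + 166.6×(-0.71)) / (40.51 + 166.6)
    = 14788 / 207.11 ≈ 71.40 °C

T_f ≈ 71.4 °C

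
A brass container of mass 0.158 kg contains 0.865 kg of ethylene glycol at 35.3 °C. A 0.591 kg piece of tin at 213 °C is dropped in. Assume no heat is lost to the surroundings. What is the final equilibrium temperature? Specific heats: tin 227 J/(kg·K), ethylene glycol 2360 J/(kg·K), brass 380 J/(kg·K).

T_f ≈ 46.0 °C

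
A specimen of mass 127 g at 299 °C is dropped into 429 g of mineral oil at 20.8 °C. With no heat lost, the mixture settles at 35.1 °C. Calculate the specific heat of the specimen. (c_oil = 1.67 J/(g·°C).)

Heat lost by the specimen = heat gained by the oil:
127·c·(299 − 35.1) = 429·1.67·(35.1 − 20.8)
33515 c = 10245  ⇒  c ≈ 0.3057 J/(g·°C)

c ≈ 0.306 J/(g·°C)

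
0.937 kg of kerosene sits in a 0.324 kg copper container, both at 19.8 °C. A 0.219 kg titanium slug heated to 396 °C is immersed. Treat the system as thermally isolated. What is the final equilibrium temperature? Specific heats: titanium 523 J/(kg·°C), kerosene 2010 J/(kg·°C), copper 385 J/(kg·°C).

T_f is the heat-capacity-weighted average of the initial temperatures:
T_f = (114.54×396 + 1883.4×19.8 + 124.74×19.8) / (114.54 + 1883.4 + 124.74)
    = 85117 / 2122.6 ≈ 40.10 °C

T_f ≈ 40.1 °C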